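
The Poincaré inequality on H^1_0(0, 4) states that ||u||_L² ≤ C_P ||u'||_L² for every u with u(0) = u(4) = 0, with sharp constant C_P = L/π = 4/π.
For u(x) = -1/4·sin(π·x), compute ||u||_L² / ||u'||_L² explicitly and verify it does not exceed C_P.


||u||_L² / ||u'||_L² = 1/π < C_P = 4/π.

u(x) = -1/4·sin(π·x), so u'(x) = -π*cos(π*x)/4.
Writing u(x) = A·sin(kπx/L) with A = -1/4 and k = 4, use ∫_0^L sin²(kπx/L) dx = L/2 and ∫_0^L cos²(kπx/L) dx = L/2.
u² = 1/16·sin²(π·x) and (u')² = π^2/16·cos²(π·x), and each of sin², cos² integrates to L/2 = 2 over (0, 4).
∫_0^4 u² dx = 1/8, so ||u||_L² = sqrt(2)/4.
∫_0^4 (u')² dx = π^2/8, so ||u'||_L² = sqrt(2)*π/4.
Ratio ||u||_L² / ||u'||_L² = 1/π.
Sharp Poincaré constant on H^1_0(0, 4) is C_P = L/π = 4/π, achieved by sin(π/4·x).
This is the k = 4 harmonic; the ratio L/(kπ) is strictly less than C_P = L/π, consistent with the sharp inequality ||u||_L² ≤ C_P ||u'||_L².


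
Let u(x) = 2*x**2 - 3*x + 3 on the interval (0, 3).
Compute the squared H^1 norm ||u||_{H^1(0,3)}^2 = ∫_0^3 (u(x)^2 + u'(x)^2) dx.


||u||_{H^1}^2 = 747/5

The H^1 norm (squared) on an interval (0, L) is
  ||u||_{H^1}^2 = ∫_0^L u(x)^2 dx + ∫_0^L u'(x)^2 dx.
Compute u'(x) = 4*x - 3.
Then u(x)^2 = 4*x**4 - 12*x**3 + 21*x**2 - 18*x + 9 and u'(x)^2 = 16*x**2 - 24*x + 9.
Integrate each monomial from 0 to 3 using ∫_0^3 c·x^n dx = c·3^(n+1)/(n+1):
  ∫_0^3 u(x)^2 dx = ∫_0^3 (4*x^4 - 12*x^3 + 21*x^2 - 18*x + 9) dx. Term by term:
    ∫_0^3 4*x^4 dx = 972/5;  ∫_0^3 -12*x^3 dx = -243;  ∫_0^3 21*x^2 dx = 189;
    ∫_0^3 -18*x dx = -81;  ∫_0^3 9 dx = 27.
  Sum: 972/5 − 243 + 189 − 81 + 27 = 432/5.
  ∫_0^3 u'(x)^2 dx = ∫_0^3 (16*x^2 - 24*x + 9) dx. Term by term:
    ∫_0^3 16*x^2 dx = 144;  ∫_0^3 -24*x dx = -108;  ∫_0^3 9 dx = 27.
  Sum: 144 − 108 + 27 = 63.
Adding: ||u||_{H^1}^2 = 432/5 + 63 = 747/5.


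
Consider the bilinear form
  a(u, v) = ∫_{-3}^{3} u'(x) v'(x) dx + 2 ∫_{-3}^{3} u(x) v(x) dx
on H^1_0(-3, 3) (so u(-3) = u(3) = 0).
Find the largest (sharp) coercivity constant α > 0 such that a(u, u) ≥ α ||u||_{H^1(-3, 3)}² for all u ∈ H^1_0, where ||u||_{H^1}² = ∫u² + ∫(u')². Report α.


α = 1

Coercivity of a(·,·) on H^1_0(-3, 3) means a(u, u) ≥ α ||u||_{H^1}² for every u ∈ H^1_0.
The interval has length L = 6, and Poincaré/coercivity depend only on L. Here a(u, u) = ∫(u')² + (2)·∫u².
Here c = 2 ≥ 1, so a(u,u) = ∫(u')² + c∫u² ≥ ∫(u')² + ∫u² = ||u||_{H^1}², i.e. α = 1 works. No larger α is possible: a(u,u) ≥ α||u||_{H^1}² means (1−α)∫(u')² ≥ (α−c)∫u², and for the modes u_n = sin(nπ(x−x₀)/L) (x₀ the left endpoint) one has ∫u_n²/∫(u_n')² = (L/(nπ))² → 0, so a(u_n,u_n)/||u_n||_{H^1}² → 1. Hence the optimal constant is α = 1.
Therefore α = 1.


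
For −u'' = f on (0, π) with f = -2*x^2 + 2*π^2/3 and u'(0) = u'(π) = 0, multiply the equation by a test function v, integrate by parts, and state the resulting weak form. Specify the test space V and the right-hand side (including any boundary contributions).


V = H^1(0, π) (no boundary constraint on v; u is determined up to an additive constant); weak form: ∫_0^π u'v' dx = ∫_0^π (-2*x^2 + 2*π^2/3) v dx for all v ∈ V.

Multiply both sides by a test function v and integrate from 0 to π:
  ∫_0^π −u''(x) v(x) dx = ∫_0^π f(x) v(x) dx.
Integrate the LHS by parts once:
  ∫_0^π −u'' v dx = −[u'(x) v(x)]_0^π + ∫_0^π u'(x) v'(x) dx.
Thus ∫_0^π u'(x) v'(x) dx = ∫_0^π f(x) v(x) dx + [u'(x) v(x)]_0^π.
Choose V so that boundary terms are either known or forced to vanish.
u has homogeneous Neumann: u'(0) = u'(π) = 0. So [u' v]_0^π = 0·v(π) − 0·v(0) = 0 for any v; take V = H^1(0, π).
Weak formulation: find u (satisfying any essential BC) such that ∫_0^π u'(x) v'(x) dx = ∫_0^π f v dx for all v ∈ V (homogeneous Neumann, so boundary terms vanish).
Substituting f(x) = -2*x^2 + 2*π^2/3, the right-hand side is ∫_0^π (-2*x^2 + 2*π^2/3) v dx.
Compatibility check (pure Neumann): taking v ≡ 1 ∈ V gives 0 = ∫_0^π f dx + (0) − (0), i.e. ∫_0^π f dx must equal u'(0) − u'(π) = 0. Indeed ∫_0^π (-2*x^2 + 2*π^2/3) dx = 0, so the data are compatible. The solution is then unique only up to an additive constant (fix it e.g. by requiring ∫_0^π u dx = 0).


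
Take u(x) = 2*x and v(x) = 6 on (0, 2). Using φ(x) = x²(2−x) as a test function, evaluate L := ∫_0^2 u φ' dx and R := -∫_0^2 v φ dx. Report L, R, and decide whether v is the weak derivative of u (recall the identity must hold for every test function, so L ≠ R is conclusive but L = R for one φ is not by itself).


LHS = -8/3, RHS = -8. No, v is not the weak derivative of u.

u(x) = 2*x, classical derivative u'(x) = 2.
φ(x) = x²(2−x), so φ'(x) = x*(4 - 3*x).
Note φ(0) = φ(2) = 0, so the boundary term u·φ vanishes.
LHS = ∫_0^2 u(x) φ'(x) dx = ∫_0^2 (-6*x^3 + 8*x^2) dx. Term by term:
  ∫_0^2 -6*x^3 dx = -24;  ∫_0^2 8*x^2 dx = 64/3.
Sum: -24 + 64/3 = -8/3.
So LHS = -8/3.
∫_0^2 v(x) φ(x) dx = ∫_0^2 (-6*x^3 + 12*x^2) dx. Term by term:
  ∫_0^2 -6*x^3 dx = -24;  ∫_0^2 12*x^2 dx = 32.
Sum: -24 + 32 = 8.
So RHS = -∫_0^2 v(x) φ(x) dx = -8.
LHS − RHS = 16/3 ≠ 0, so the identity fails.
(For a valid weak derivative the identity must hold for EVERY test function, in particular this one. The failure shows v is NOT the weak derivative of u.)
Correct weak derivative would be u'(x) = 2.


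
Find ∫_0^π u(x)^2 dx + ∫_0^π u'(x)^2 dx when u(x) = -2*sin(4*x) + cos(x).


||u||_{H^1(0,π)}^2 = -64/15 + 35*π

u'(x) = -sin(x) - 8*cos(4*x).
Expand u² and (u')² and integrate term by term on (0, π), using: for integers n ≥ 1, ∫_0^π sin²(nx) dx = ∫_0^π cos²(nx) dx = π/2; for n ≠ n', ∫_0^π sin(nx)sin(n'x) dx = ∫_0^π cos(nx)cos(n'x) dx = 0; and by product-to-sum, ∫_0^π sin(nx)cos(n'x) dx = ½∫_0^π [sin((n+n')x) + sin((n−n')x)] dx, which is 0 when n+n' is even and 2n/(n²−n'²) when n+n' is odd (it need not vanish on (0, π)).
  u² squared terms: (-2)²·∫sin(4x)² dx = 4·π/2 = 2*π;  (1)²·∫cos(x)² dx = 1·π/2 = π/2.
  u² cross terms: 2·(-2)·(1)·∫sin(4x)·cos(x) dx = -4·(8/15) = -32/15.
  So ∫_0^π u² dx = 2*π + π/2 − 32/15 = -32/15 + 5*π/2.
  (u')² squared terms: (-1)²·∫sin(x)² dx = 1·π/2 = π/2;  (-8)²·∫cos(4x)² dx = 64·π/2 = 32*π.
  (u')² cross terms: 2·(-1)·(-8)·∫sin(x)·cos(4x) dx = 16·(-2/15) = -32/15.
  So ∫_0^π (u')² dx = π/2 + 32*π − 32/15 = -32/15 + 65*π/2.
||u||_{H^1}^2 = (-32/15 + 5*π/2) + (-32/15 + 65*π/2) = -64/15 + 35*π.


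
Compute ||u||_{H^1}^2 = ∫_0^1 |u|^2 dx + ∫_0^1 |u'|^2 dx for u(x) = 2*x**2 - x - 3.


||u||_{H^1}^2 = 157/15

The H^1 norm (squared) on an interval (0, L) is
  ||u||_{H^1}^2 = ∫_0^L u(x)^2 dx + ∫_0^L u'(x)^2 dx.
Compute u'(x) = 4*x - 1.
Then u(x)^2 = 4*x**4 - 4*x**3 - 11*x**2 + 6*x + 9 and u'(x)^2 = 16*x**2 - 8*x + 1.
Integrate each monomial from 0 to 1 using ∫_0^1 c·x^n dx = c·1^(n+1)/(n+1):
  ∫_0^1 u(x)^2 dx = ∫_0^1 (4*x^4 - 4*x^3 - 11*x^2 + 6*x + 9) dx. Term by term:
    ∫_0^1 4*x^4 dx = 4/5;  ∫_0^1 -4*x^3 dx = -1;  ∫_0^1 -11*x^2 dx = -11/3;
    ∫_0^1 6*x dx = 3;  ∫_0^1 9 dx = 9.
  Sum: 4/5 − 1 − 11/3 + 3 + 9 = 122/15.
  ∫_0^1 u'(x)^2 dx = ∫_0^1 (16*x^2 - 8*x + 1) dx. Term by term:
    ∫_0^1 16*x^2 dx = 16/3;  ∫_0^1 -8*x dx = -4;  ∫_0^1 1 dx = 1.
  Sum: 16/3 − 4 + 1 = 7/3.
Adding: ||u||_{H^1}^2 = 122/15 + 7/3 = 157/15.


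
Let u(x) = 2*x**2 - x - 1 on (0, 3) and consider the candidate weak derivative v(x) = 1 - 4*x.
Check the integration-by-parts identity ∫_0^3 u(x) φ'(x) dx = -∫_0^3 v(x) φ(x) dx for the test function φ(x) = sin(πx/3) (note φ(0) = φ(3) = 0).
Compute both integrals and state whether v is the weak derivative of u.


LHS = -30/π, RHS = 30/π. No, v is not the weak derivative of u.

u(x) = 2*x**2 - x - 1, classical derivative u'(x) = 4*x - 1.
φ(x) = sin(πx/3), so φ'(x) = π*cos(π*x/3)/3.
Note φ(0) = φ(3) = 0, so the boundary term u·φ vanishes.
LHS = ∫_0^3 u(x) φ'(x) dx = ∫_0^3 (2*π*x^2*cos(π*x/3)/3 - π*x*cos(π*x/3)/3 - π*cos(π*x/3)/3) dx. Term by term:
  ∫_0^3 -π*cos(π*x/3)/3 dx = 0;  ∫_0^3 -π*x*cos(π*x/3)/3 dx = 6/π;  ∫_0^3 2*π*x^2*cos(π*x/3)/3 dx = -36/π.
Sum: 0 + 6/π − 36/π = -30/π.
So LHS = -30/π.
∫_0^3 v(x) φ(x) dx = ∫_0^3 (-4*x*sin(π*x/3) + sin(π*x/3)) dx. Term by term:
  ∫_0^3 -4*x*sin(π*x/3) dx = -36/π;  ∫_0^3 sin(π*x/3) dx = 6/π.
Sum: -36/π + 6/π = -30/π.
So RHS = -∫_0^3 v(x) φ(x) dx = 30/π.
LHS − RHS = -60/π ≠ 0, so the identity fails.
(For a valid weak derivative the identity must hold for EVERY test function, in particular this one. The failure shows v is NOT the weak derivative of u.)
Correct weak derivative would be u'(x) = 4*x - 1.


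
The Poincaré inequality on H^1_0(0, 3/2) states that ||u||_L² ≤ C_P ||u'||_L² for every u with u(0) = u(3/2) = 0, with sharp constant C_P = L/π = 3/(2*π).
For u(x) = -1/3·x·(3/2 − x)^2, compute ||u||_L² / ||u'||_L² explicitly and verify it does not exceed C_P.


||u||_L² / ||u'||_L² = 3*sqrt(14)/28 < C_P = 3/(2*π).

u(x) = -1/3·x·(3/2 − x)^2, so u'(x) = -x^2 + 2*x - 3/4.
u(x) = -1/3·x·(3/2 − x)^2 vanishes at x = 0 and x = 3/2, so u ∈ H^1_0(0, 3/2). Differentiate via the product rule and integrate the resulting polynomials term by term.
  ∫_0^3/2 u² dx = ∫_0^3/2 (x^6/9 - 2*x^5/3 + 3*x^4/2 - 3*x^3/2 + 9*x^2/16) dx. Term by term:
    ∫_0^3/2 x^6/9 dx = 243/896;  ∫_0^3/2 -2*x^5/3 dx = -81/64;  ∫_0^3/2 3*x^4/2 dx = 729/320;
    ∫_0^3/2 -3*x^3/2 dx = -243/128;  ∫_0^3/2 9*x^2/16 dx = 81/128.
  Sum: 243/896 − 81/64 + 729/320 − 243/128 + 81/128 = 81/4480.
  ∫_0^3/2 (u')² dx = ∫_0^3/2 (x^4 - 4*x^3 + 11*x^2/2 - 3*x + 9/16) dx. Term by term:
    ∫_0^3/2 x^4 dx = 243/160;  ∫_0^3/2 -4*x^3 dx = -81/16;  ∫_0^3/2 11*x^2/2 dx = 99/16;
    ∫_0^3/2 -3*x dx = -27/8;  ∫_0^3/2 9/16 dx = 27/32.
  Sum: 243/160 − 81/16 + 99/16 − 27/8 + 27/32 = 9/80.
∫_0^3/2 u² dx = 81/4480, so ||u||_L² = 9*sqrt(70)/560.
∫_0^3/2 (u')² dx = 9/80, so ||u'||_L² = 3*sqrt(5)/20.
Ratio ||u||_L² / ||u'||_L² = 3*sqrt(14)/28.
Sharp Poincaré constant on H^1_0(0, 3/2) is C_P = L/π = 3/(2*π), achieved by sin(2*π/3·x).
A polynomial bump cannot attain the sharp Poincaré constant (only the first sine eigenfunction does), so the ratio is strictly less than C_P, consistent with ||u||_L² ≤ C_P ||u'||_L².


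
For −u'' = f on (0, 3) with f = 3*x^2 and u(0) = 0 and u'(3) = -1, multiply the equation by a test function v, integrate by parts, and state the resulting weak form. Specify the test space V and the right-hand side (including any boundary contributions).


V = {v ∈ H^1(0, 3) : v(0) = 0} (test functions vanish at x = 0 where u is specified); weak form: ∫_0^3 u'v' dx = ∫_0^3 (3*x^2) v dx − v(3) for all v ∈ V.

Multiply both sides by a test function v and integrate from 0 to 3:
  ∫_0^3 −u''(x) v(x) dx = ∫_0^3 f(x) v(x) dx.
Integrate the LHS by parts once:
  ∫_0^3 −u'' v dx = −[u'(x) v(x)]_0^3 + ∫_0^3 u'(x) v'(x) dx.
Thus ∫_0^3 u'(x) v'(x) dx = ∫_0^3 f(x) v(x) dx + [u'(x) v(x)]_0^3.
Choose V so that boundary terms are either known or forced to vanish.
Mixed BC: u(0) = 0 (Dirichlet) and u'(3) = -1 (Neumann). Define V = {v ∈ H^1(0, 3) : v(0) = 0}. Then [u' v]_0^3 = u'(3)·v(3) − u'(0)·0 = − v(3).
Weak formulation: find u (satisfying any essential BC) such that ∫_0^3 u'(x) v'(x) dx = ∫_0^3 f v dx − v(3) for all v ∈ V (Dirichlet at 0 absorbed into V; Neumann datum at x = 3 contributes the boundary term).
Substituting f(x) = 3*x^2, the right-hand side is ∫_0^3 (3*x^2) v dx − v(3).


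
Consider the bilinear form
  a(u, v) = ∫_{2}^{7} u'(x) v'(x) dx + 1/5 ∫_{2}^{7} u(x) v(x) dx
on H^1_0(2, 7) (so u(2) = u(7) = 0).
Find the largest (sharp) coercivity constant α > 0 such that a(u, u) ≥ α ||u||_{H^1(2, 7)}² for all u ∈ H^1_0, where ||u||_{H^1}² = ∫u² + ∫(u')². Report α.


α = (5 + π^2)/(π^2 + 25)

Coercivity of a(·,·) on H^1_0(2, 7) means a(u, u) ≥ α ||u||_{H^1}² for every u ∈ H^1_0.
The interval has length L = 5, and Poincaré/coercivity depend only on L. Here a(u, u) = ∫(u')² + (1/5)·∫u².
Here 0 < c = 1/5 < 1. The condition a(u,u) ≥ α||u||_{H^1}² reads (1−α)∫(u')² ≥ (α−c)∫u². Any admissible α is ≤ 1 (rapidly oscillating u have ∫u²/∫(u')² → 0), and α = 1 would force 0 ≥ (1−c)∫u², impossible since c < 1; so 1−α > 0. By the sharp Poincaré inequality on H^1_0 of an interval of length L, ∫(u')² ≥ (π/L)²∫u² with equality for the first sine mode sin(π(x−x₀)/L) (x₀ the left endpoint), so the inequality holds for all u iff (1−α)(π/L)² ≥ α − c, i.e. α ≤ ((π/L)² + c)/((π/L)² + 1) = (1 + c(L/π)²)/(1 + (L/π)²). With (π/L)² = π^2/25 and c = 1/5, the largest admissible constant is α = ((π/L)² + c)/((π/L)² + 1).
Simplifying, α = (5 + π^2)/(π^2 + 25).


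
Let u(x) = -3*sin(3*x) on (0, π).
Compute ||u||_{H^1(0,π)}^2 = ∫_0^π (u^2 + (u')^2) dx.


||u||_{H^1(0,π)}^2 = 45*π

u'(x) = -9*cos(3*x).
Expand u² and (u')² and integrate term by term on (0, π), using: for integers n ≥ 1, ∫_0^π sin²(nx) dx = ∫_0^π cos²(nx) dx = π/2; for n ≠ n', ∫_0^π sin(nx)sin(n'x) dx = ∫_0^π cos(nx)cos(n'x) dx = 0; and by product-to-sum, ∫_0^π sin(nx)cos(n'x) dx = ½∫_0^π [sin((n+n')x) + sin((n−n')x)] dx, which is 0 when n+n' is even and 2n/(n²−n'²) when n+n' is odd (it need not vanish on (0, π)).
  u² squared terms: (-3)²·∫sin(3x)² dx = 9·π/2 = 9*π/2.
  So ∫_0^π u² dx = 9*π/2.
  (u')² squared terms: (-9)²·∫cos(3x)² dx = 81·π/2 = 81*π/2.
  So ∫_0^π (u')² dx = 81*π/2.
||u||_{H^1}^2 = (9*π/2) + (81*π/2) = 45*π.


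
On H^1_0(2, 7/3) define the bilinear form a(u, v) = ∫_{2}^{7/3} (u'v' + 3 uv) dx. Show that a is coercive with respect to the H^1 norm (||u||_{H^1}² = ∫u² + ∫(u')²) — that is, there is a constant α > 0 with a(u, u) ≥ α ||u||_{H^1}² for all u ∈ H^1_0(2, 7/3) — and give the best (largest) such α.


α = 1

Coercivity of a(·,·) on H^1_0(2, 7/3) means a(u, u) ≥ α ||u||_{H^1}² for every u ∈ H^1_0.
The interval has length L = 1/3, and Poincaré/coercivity depend only on L. Here a(u, u) = ∫(u')² + (3)·∫u².
Here c = 3 ≥ 1, so a(u,u) = ∫(u')² + c∫u² ≥ ∫(u')² + ∫u² = ||u||_{H^1}², i.e. α = 1 works. No larger α is possible: a(u,u) ≥ α||u||_{H^1}² means (1−α)∫(u')² ≥ (α−c)∫u², and for the modes u_n = sin(nπ(x−x₀)/L) (x₀ the left endpoint) one has ∫u_n²/∫(u_n')² = (L/(nπ))² → 0, so a(u_n,u_n)/||u_n||_{H^1}² → 1. Hence the optimal constant is α = 1.
Therefore α = 1.


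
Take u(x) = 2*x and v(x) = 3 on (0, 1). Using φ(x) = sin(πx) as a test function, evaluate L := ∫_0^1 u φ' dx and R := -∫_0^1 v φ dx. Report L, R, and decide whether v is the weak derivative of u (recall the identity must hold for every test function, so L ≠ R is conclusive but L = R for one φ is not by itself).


LHS = -4/π, RHS = -6/π. No, v is not the weak derivative of u.

u(x) = 2*x, classical derivative u'(x) = 2.
φ(x) = sin(πx), so φ'(x) = π*cos(π*x).
Note φ(0) = φ(1) = 0, so the boundary term u·φ vanishes.
LHS = ∫_0^1 u(x) φ'(x) dx = ∫_0^1 (2*π*x*cos(π*x)) dx. Term by term:
  ∫_0^1 2*π*x*cos(π*x) dx = -4/π.
So LHS = -4/π.
∫_0^1 v(x) φ(x) dx = ∫_0^1 (3*sin(π*x)) dx. Term by term:
  ∫_0^1 3*sin(π*x) dx = 6/π.
So RHS = -∫_0^1 v(x) φ(x) dx = -6/π.
LHS − RHS = 2/π ≠ 0, so the identity fails.
(For a valid weak derivative the identity must hold for EVERY test function, in particular this one. The failure shows v is NOT the weak derivative of u.)
Correct weak derivative would be u'(x) = 2.


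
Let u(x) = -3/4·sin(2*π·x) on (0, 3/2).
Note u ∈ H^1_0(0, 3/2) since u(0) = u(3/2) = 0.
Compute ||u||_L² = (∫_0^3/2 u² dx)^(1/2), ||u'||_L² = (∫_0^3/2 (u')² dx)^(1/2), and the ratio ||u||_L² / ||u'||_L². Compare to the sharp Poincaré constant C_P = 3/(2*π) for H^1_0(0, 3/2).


||u||_L² / ||u'||_L² = 1/(2*π) < C_P = 3/(2*π).

u(x) = -3/4·sin(2*π·x), so u'(x) = -3*π*cos(2*π*x)/2.
Writing u(x) = A·sin(kπx/L) with A = -3/4 and k = 3, use ∫_0^L sin²(kπx/L) dx = L/2 and ∫_0^L cos²(kπx/L) dx = L/2.
u² = 9/16·sin²(2*π·x) and (u')² = 9*π^2/4·cos²(2*π·x), and each of sin², cos² integrates to L/2 = 3/4 over (0, 3/2).
∫_0^3/2 u² dx = 27/64, so ||u||_L² = 3*sqrt(3)/8.
∫_0^3/2 (u')² dx = 27*π^2/16, so ||u'||_L² = 3*sqrt(3)*π/4.
Ratio ||u||_L² / ||u'||_L² = 1/(2*π).
Sharp Poincaré constant on H^1_0(0, 3/2) is C_P = L/π = 3/(2*π), achieved by sin(2*π/3·x).
This is the k = 3 harmonic; the ratio L/(kπ) is strictly less than C_P = L/π, consistent with the sharp inequality ||u||_L² ≤ C_P ||u'||_L².


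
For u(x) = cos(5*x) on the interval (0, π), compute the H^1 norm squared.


||u||_{H^1(0,π)}^2 = 13*π

u'(x) = -5*sin(5*x).
Expand u² and (u')² and integrate term by term on (0, π), using: for integers n ≥ 1, ∫_0^π sin²(nx) dx = ∫_0^π cos²(nx) dx = π/2; for n ≠ n', ∫_0^π sin(nx)sin(n'x) dx = ∫_0^π cos(nx)cos(n'x) dx = 0; and by product-to-sum, ∫_0^π sin(nx)cos(n'x) dx = ½∫_0^π [sin((n+n')x) + sin((n−n')x)] dx, which is 0 when n+n' is even and 2n/(n²−n'²) when n+n' is odd (it need not vanish on (0, π)).
  u² squared terms: (1)²·∫cos(5x)² dx = 1·π/2 = π/2.
  So ∫_0^π u² dx = π/2.
  (u')² squared terms: (-5)²·∫sin(5x)² dx = 25·π/2 = 25*π/2.
  So ∫_0^π (u')² dx = 25*π/2.
||u||_{H^1}^2 = (π/2) + (25*π/2) = 13*π.


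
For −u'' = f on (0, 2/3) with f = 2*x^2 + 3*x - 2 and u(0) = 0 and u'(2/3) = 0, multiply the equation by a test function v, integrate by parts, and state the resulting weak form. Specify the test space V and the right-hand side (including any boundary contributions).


V = {v ∈ H^1(0, 2/3) : v(0) = 0} (test functions vanish at x = 0 where u is specified); weak form: ∫_0^2/3 u'v' dx = ∫_0^2/3 (2*x^2 + 3*x - 2) v dx for all v ∈ V.

Multiply both sides by a test function v and integrate from 0 to 2/3:
  ∫_0^2/3 −u''(x) v(x) dx = ∫_0^2/3 f(x) v(x) dx.
Integrate the LHS by parts once:
  ∫_0^2/3 −u'' v dx = −[u'(x) v(x)]_0^2/3 + ∫_0^2/3 u'(x) v'(x) dx.
Thus ∫_0^2/3 u'(x) v'(x) dx = ∫_0^2/3 f(x) v(x) dx + [u'(x) v(x)]_0^2/3.
Choose V so that boundary terms are either known or forced to vanish.
Mixed BC: u(0) = 0 (Dirichlet) and u'(2/3) = 0 (Neumann). Define V = {v ∈ H^1(0, 2/3) : v(0) = 0}. Then [u' v]_0^2/3 = u'(2/3)·v(2/3) − u'(0)·0 = 0.
Weak formulation: find u (satisfying any essential BC) such that ∫_0^2/3 u'(x) v'(x) dx = ∫_0^2/3 f v dx for all v ∈ V (Dirichlet at 0 absorbed into V; the Neumann datum at x = 2/3 is zero, so no boundary term remains).
Substituting f(x) = 2*x^2 + 3*x - 2, the right-hand side is ∫_0^2/3 (2*x^2 + 3*x - 2) v dx.


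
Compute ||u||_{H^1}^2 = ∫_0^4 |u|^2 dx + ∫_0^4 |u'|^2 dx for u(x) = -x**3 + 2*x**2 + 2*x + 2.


||u||_{H^1}^2 = 77536/105

The H^1 norm (squared) on an interval (0, L) is
  ||u||_{H^1}^2 = ∫_0^L u(x)^2 dx + ∫_0^L u'(x)^2 dx.
Compute u'(x) = -3*x**2 + 4*x + 2.
Then u(x)^2 = x**6 - 4*x**5 + 4*x**3 + 12*x**2 + 8*x + 4 and u'(x)^2 = 9*x**4 - 24*x**3 + 4*x**2 + 16*x + 4.
Integrate each monomial from 0 to 4 using ∫_0^4 c·x^n dx = c·4^(n+1)/(n+1):
  ∫_0^4 u(x)^2 dx = ∫_0^4 (x^6 - 4*x^5 + 4*x^3 + 12*x^2 + 8*x + 4) dx. Term by term:
    ∫_0^4 x^6 dx = 16384/7;  ∫_0^4 -4*x^5 dx = -8192/3;  ∫_0^4 4*x^3 dx = 256;
    ∫_0^4 12*x^2 dx = 256;  ∫_0^4 8*x dx = 64;  ∫_0^4 4 dx = 16.
  Sum: 16384/7 − 8192/3 + 256 + 256 + 64 + 16 = 4240/21.
  ∫_0^4 u'(x)^2 dx = ∫_0^4 (9*x^4 - 24*x^3 + 4*x^2 + 16*x + 4) dx. Term by term:
    ∫_0^4 9*x^4 dx = 9216/5;  ∫_0^4 -24*x^3 dx = -1536;  ∫_0^4 4*x^2 dx = 256/3;
    ∫_0^4 16*x dx = 128;  ∫_0^4 4 dx = 16.
  Sum: 9216/5 − 1536 + 256/3 + 128 + 16 = 8048/15.
Adding: ||u||_{H^1}^2 = 4240/21 + 8048/15 = 77536/105.


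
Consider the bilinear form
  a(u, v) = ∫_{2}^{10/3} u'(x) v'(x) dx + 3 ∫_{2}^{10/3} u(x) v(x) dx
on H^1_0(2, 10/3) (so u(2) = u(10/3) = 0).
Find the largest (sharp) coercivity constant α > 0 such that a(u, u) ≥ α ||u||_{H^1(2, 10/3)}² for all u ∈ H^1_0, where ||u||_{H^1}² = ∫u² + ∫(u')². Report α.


α = 1

Coercivity of a(·,·) on H^1_0(2, 10/3) means a(u, u) ≥ α ||u||_{H^1}² for every u ∈ H^1_0.
The interval has length L = 4/3, and Poincaré/coercivity depend only on L. Here a(u, u) = ∫(u')² + (3)·∫u².
Here c = 3 ≥ 1, so a(u,u) = ∫(u')² + c∫u² ≥ ∫(u')² + ∫u² = ||u||_{H^1}², i.e. α = 1 works. No larger α is possible: a(u,u) ≥ α||u||_{H^1}² means (1−α)∫(u')² ≥ (α−c)∫u², and for the modes u_n = sin(nπ(x−x₀)/L) (x₀ the left endpoint) one has ∫u_n²/∫(u_n')² = (L/(nπ))² → 0, so a(u_n,u_n)/||u_n||_{H^1}² → 1. Hence the optimal constant is α = 1.
Therefore α = 1.


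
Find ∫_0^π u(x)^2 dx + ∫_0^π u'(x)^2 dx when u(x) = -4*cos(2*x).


||u||_{H^1(0,π)}^2 = 40*π

u'(x) = 8*sin(2*x).
Expand u² and (u')² and integrate term by term on (0, π), using: for integers n ≥ 1, ∫_0^π sin²(nx) dx = ∫_0^π cos²(nx) dx = π/2; for n ≠ n', ∫_0^π sin(nx)sin(n'x) dx = ∫_0^π cos(nx)cos(n'x) dx = 0; and by product-to-sum, ∫_0^π sin(nx)cos(n'x) dx = ½∫_0^π [sin((n+n')x) + sin((n−n')x)] dx, which is 0 when n+n' is even and 2n/(n²−n'²) when n+n' is odd (it need not vanish on (0, π)).
  u² squared terms: (-4)²·∫cos(2x)² dx = 16·π/2 = 8*π.
  So ∫_0^π u² dx = 8*π.
  (u')² squared terms: (8)²·∫sin(2x)² dx = 64·π/2 = 32*π.
  So ∫_0^π (u')² dx = 32*π.
||u||_{H^1}^2 = (8*π) + (32*π) = 40*π.


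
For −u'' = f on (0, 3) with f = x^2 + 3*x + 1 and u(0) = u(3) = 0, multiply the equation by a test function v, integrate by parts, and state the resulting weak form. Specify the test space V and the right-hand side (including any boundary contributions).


V = H^1_0(0, 3) (so v(0) = v(3) = 0); weak form: ∫_0^3 u'v' dx = ∫_0^3 (x^2 + 3*x + 1) v dx for all v ∈ V.

Multiply both sides by a test function v and integrate from 0 to 3:
  ∫_0^3 −u''(x) v(x) dx = ∫_0^3 f(x) v(x) dx.
Integrate the LHS by parts once:
  ∫_0^3 −u'' v dx = −[u'(x) v(x)]_0^3 + ∫_0^3 u'(x) v'(x) dx.
Thus ∫_0^3 u'(x) v'(x) dx = ∫_0^3 f(x) v(x) dx + [u'(x) v(x)]_0^3.
Choose V so that boundary terms are either known or forced to vanish.
u is Dirichlet: u(0) = u(3) = 0. Let V = H^1_0(0, 3); then v(0) = v(3) = 0, and [u' v]_0^3 = 0.
Weak formulation: find u (satisfying any essential BC) such that ∫_0^3 u'(x) v'(x) dx = ∫_0^3 f v dx for all v ∈ V.
Substituting f(x) = x^2 + 3*x + 1, the right-hand side is ∫_0^3 (x^2 + 3*x + 1) v dx.


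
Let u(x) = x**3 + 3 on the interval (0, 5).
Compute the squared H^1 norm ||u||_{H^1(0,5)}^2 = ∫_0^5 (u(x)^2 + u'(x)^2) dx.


||u||_{H^1}^2 = 248755/14

The H^1 norm (squared) on an interval (0, L) is
  ||u||_{H^1}^2 = ∫_0^L u(x)^2 dx + ∫_0^L u'(x)^2 dx.
Compute u'(x) = 3*x**2.
Then u(x)^2 = x**6 + 6*x**3 + 9 and u'(x)^2 = 9*x**4.
Integrate each monomial from 0 to 5 using ∫_0^5 c·x^n dx = c·5^(n+1)/(n+1):
  ∫_0^5 u(x)^2 dx = ∫_0^5 (x^6 + 6*x^3 + 9) dx. Term by term:
    ∫_0^5 x^6 dx = 78125/7;  ∫_0^5 6*x^3 dx = 1875/2;  ∫_0^5 9 dx = 45.
  Sum: 78125/7 + 1875/2 + 45 = 170005/14.
  ∫_0^5 u'(x)^2 dx = ∫_0^5 (9*x^4) dx. Term by term:
    ∫_0^5 9*x^4 dx = 5625.
Adding: ||u||_{H^1}^2 = 170005/14 + 5625 = 248755/14.


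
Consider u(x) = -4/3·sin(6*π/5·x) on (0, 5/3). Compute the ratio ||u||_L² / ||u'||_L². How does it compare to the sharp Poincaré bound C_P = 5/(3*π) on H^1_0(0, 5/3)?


||u||_L² / ||u'||_L² = 5/(6*π) < C_P = 5/(3*π).

u(x) = -4/3·sin(6*π/5·x), so u'(x) = -8*π*cos(6*π*x/5)/5.
Writing u(x) = A·sin(kπx/L) with A = -4/3 and k = 2, use ∫_0^L sin²(kπx/L) dx = L/2 and ∫_0^L cos²(kπx/L) dx = L/2.
u² = 16/9·sin²(6*π/5·x) and (u')² = 64*π^2/25·cos²(6*π/5·x), and each of sin², cos² integrates to L/2 = 5/6 over (0, 5/3).
∫_0^5/3 u² dx = 40/27, so ||u||_L² = 2*sqrt(30)/9.
∫_0^5/3 (u')² dx = 32*π^2/15, so ||u'||_L² = 4*sqrt(30)*π/15.
Ratio ||u||_L² / ||u'||_L² = 5/(6*π).
Sharp Poincaré constant on H^1_0(0, 5/3) is C_P = L/π = 5/(3*π), achieved by sin(3*π/5·x).
This is the k = 2 harmonic; the ratio L/(kπ) is strictly less than C_P = L/π, consistent with the sharp inequality ||u||_L² ≤ C_P ||u'||_L².


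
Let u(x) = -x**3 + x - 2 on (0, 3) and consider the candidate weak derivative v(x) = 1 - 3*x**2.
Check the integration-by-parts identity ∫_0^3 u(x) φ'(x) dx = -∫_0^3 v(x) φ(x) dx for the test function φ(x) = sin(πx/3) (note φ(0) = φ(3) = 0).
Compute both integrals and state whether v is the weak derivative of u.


LHS = -324/π^3 + 75/π, RHS = -324/π^3 + 75/π. Yes, v = u' weakly.

u(x) = -x**3 + x - 2, classical derivative u'(x) = 1 - 3*x**2.
φ(x) = sin(πx/3), so φ'(x) = π*cos(π*x/3)/3.
Note φ(0) = φ(3) = 0, so the boundary term u·φ vanishes.
LHS = ∫_0^3 u(x) φ'(x) dx = ∫_0^3 (-π*x^3*cos(π*x/3)/3 + π*x*cos(π*x/3)/3 - 2*π*cos(π*x/3)/3) dx. Term by term:
  ∫_0^3 -2*π*cos(π*x/3)/3 dx = 0;  ∫_0^3 -π*x^3*cos(π*x/3)/3 dx = -324/π^3 + 81/π;  ∫_0^3 π*x*cos(π*x/3)/3 dx = -6/π.
Sum: 0 + -324/π^3 + 81/π − 6/π = -324/π^3 + 75/π.
So LHS = -324/π^3 + 75/π.
∫_0^3 v(x) φ(x) dx = ∫_0^3 (-3*x^2*sin(π*x/3) + sin(π*x/3)) dx. Term by term:
  ∫_0^3 -3*x^2*sin(π*x/3) dx = -81/π + 324/π^3;  ∫_0^3 sin(π*x/3) dx = 6/π.
Sum: -81/π + 324/π^3 + 6/π = -75/π + 324/π^3.
So RHS = -∫_0^3 v(x) φ(x) dx = -324/π^3 + 75/π.
LHS = RHS, so the identity holds for this test φ.
Moreover u is smooth here and v(x) = u'(x) = 1 - 3*x**2 pointwise, so the identity holds for every test function. Hence v is the weak derivative of u.


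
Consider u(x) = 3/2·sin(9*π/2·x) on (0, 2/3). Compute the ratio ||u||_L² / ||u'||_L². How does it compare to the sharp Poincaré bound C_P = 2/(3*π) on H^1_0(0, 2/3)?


||u||_L² / ||u'||_L² = 2/(9*π) < C_P = 2/(3*π).

u(x) = 3/2·sin(9*π/2·x), so u'(x) = 27*π*cos(9*π*x/2)/4.
Writing u(x) = A·sin(kπx/L) with A = 3/2 and k = 3, use ∫_0^L sin²(kπx/L) dx = L/2 and ∫_0^L cos²(kπx/L) dx = L/2.
u² = 9/4·sin²(9*π/2·x) and (u')² = 729*π^2/16·cos²(9*π/2·x), and each of sin², cos² integrates to L/2 = 1/3 over (0, 2/3).
∫_0^2/3 u² dx = 3/4, so ||u||_L² = sqrt(3)/2.
∫_0^2/3 (u')² dx = 243*π^2/16, so ||u'||_L² = 9*sqrt(3)*π/4.
Ratio ||u||_L² / ||u'||_L² = 2/(9*π).
Sharp Poincaré constant on H^1_0(0, 2/3) is C_P = L/π = 2/(3*π), achieved by sin(3*π/2·x).
This is the k = 3 harmonic; the ratio L/(kπ) is strictly less than C_P = L/π, consistent with the sharp inequality ||u||_L² ≤ C_P ||u'||_L².


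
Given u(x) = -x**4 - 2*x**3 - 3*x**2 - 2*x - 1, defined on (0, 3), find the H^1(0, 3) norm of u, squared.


||u||_{H^1}^2 = 2047461/70

The H^1 norm (squared) on an interval (0, L) is
  ||u||_{H^1}^2 = ∫_0^L u(x)^2 dx + ∫_0^L u'(x)^2 dx.
Compute u'(x) = -4*x**3 - 6*x**2 - 6*x - 2.
Then u(x)^2 = x**8 + 4*x**7 + 10*x**6 + 16*x**5 + 19*x**4 + 16*x**3 + 10*x**2 + 4*x + 1 and u'(x)^2 = 16*x**6 + 48*x**5 + 84*x**4 + 88*x**3 + 60*x**2 + 24*x + 4.
Integrate each monomial from 0 to 3 using ∫_0^3 c·x^n dx = c·3^(n+1)/(n+1):
  ∫_0^3 u(x)^2 dx = ∫_0^3 (x^8 + 4*x^7 + 10*x^6 + 16*x^5 + 19*x^4 + 16*x^3 + 10*x^2 + 4*x + 1) dx. Term by term:
    ∫_0^3 x^8 dx = 2187;  ∫_0^3 4*x^7 dx = 6561/2;  ∫_0^3 10*x^6 dx = 21870/7;
    ∫_0^3 16*x^5 dx = 1944;  ∫_0^3 19*x^4 dx = 4617/5;  ∫_0^3 16*x^3 dx = 324;
    ∫_0^3 10*x^2 dx = 90;  ∫_0^3 4*x dx = 18;  ∫_0^3 1 dx = 3.
  Sum: 2187 + 6561/2 + 21870/7 + 1944 + 4617/5 + 324 + 90 + 18 + 3 = 832593/70.
  ∫_0^3 u'(x)^2 dx = ∫_0^3 (16*x^6 + 48*x^5 + 84*x^4 + 88*x^3 + 60*x^2 + 24*x + 4) dx. Term by term:
    ∫_0^3 16*x^6 dx = 34992/7;  ∫_0^3 48*x^5 dx = 5832;  ∫_0^3 84*x^4 dx = 20412/5;
    ∫_0^3 88*x^3 dx = 1782;  ∫_0^3 60*x^2 dx = 540;  ∫_0^3 24*x dx = 108;
    ∫_0^3 4 dx = 12.
  Sum: 34992/7 + 5832 + 20412/5 + 1782 + 540 + 108 + 12 = 607434/35.
Adding: ||u||_{H^1}^2 = 832593/70 + 607434/35 = 2047461/70.


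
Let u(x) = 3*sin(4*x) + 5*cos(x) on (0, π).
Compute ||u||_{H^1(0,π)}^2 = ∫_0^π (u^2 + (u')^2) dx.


||u||_{H^1(0,π)}^2 = 32 + 203*π/2

u'(x) = -5*sin(x) + 12*cos(4*x).
Expand u² and (u')² and integrate term by term on (0, π), using: for integers n ≥ 1, ∫_0^π sin²(nx) dx = ∫_0^π cos²(nx) dx = π/2; for n ≠ n', ∫_0^π sin(nx)sin(n'x) dx = ∫_0^π cos(nx)cos(n'x) dx = 0; and by product-to-sum, ∫_0^π sin(nx)cos(n'x) dx = ½∫_0^π [sin((n+n')x) + sin((n−n')x)] dx, which is 0 when n+n' is even and 2n/(n²−n'²) when n+n' is odd (it need not vanish on (0, π)).
  u² squared terms: (3)²·∫sin(4x)² dx = 9·π/2 = 9*π/2;  (5)²·∫cos(x)² dx = 25·π/2 = 25*π/2.
  u² cross terms: 2·(3)·(5)·∫sin(4x)·cos(x) dx = 30·(8/15) = 16.
  So ∫_0^π u² dx = 9*π/2 + 25*π/2 + 16 = 16 + 17*π.
  (u')² squared terms: (-5)²·∫sin(x)² dx = 25·π/2 = 25*π/2;  (12)²·∫cos(4x)² dx = 144·π/2 = 72*π.
  (u')² cross terms: 2·(-5)·(12)·∫sin(x)·cos(4x) dx = -120·(-2/15) = 16.
  So ∫_0^π (u')² dx = 25*π/2 + 72*π + 16 = 16 + 169*π/2.
||u||_{H^1}^2 = (16 + 17*π) + (16 + 169*π/2) = 32 + 203*π/2.


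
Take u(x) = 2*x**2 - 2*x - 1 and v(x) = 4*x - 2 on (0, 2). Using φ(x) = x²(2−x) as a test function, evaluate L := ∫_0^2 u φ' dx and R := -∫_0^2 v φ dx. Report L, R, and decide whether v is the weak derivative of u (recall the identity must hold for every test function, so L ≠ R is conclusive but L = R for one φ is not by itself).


LHS = -56/15, RHS = -56/15. Yes, v = u' weakly.

u(x) = 2*x**2 - 2*x - 1, classical derivative u'(x) = 4*x - 2.
φ(x) = x²(2−x), so φ'(x) = x*(4 - 3*x).
Note φ(0) = φ(2) = 0, so the boundary term u·φ vanishes.
LHS = ∫_0^2 u(x) φ'(x) dx = ∫_0^2 (-6*x^4 + 14*x^3 - 5*x^2 - 4*x) dx. Term by term:
  ∫_0^2 -6*x^4 dx = -192/5;  ∫_0^2 14*x^3 dx = 56;  ∫_0^2 -5*x^2 dx = -40/3;
  ∫_0^2 -4*x dx = -8.
Sum: -192/5 + 56 − 40/3 − 8 = -56/15.
So LHS = -56/15.
∫_0^2 v(x) φ(x) dx = ∫_0^2 (-4*x^4 + 10*x^3 - 4*x^2) dx. Term by term:
  ∫_0^2 -4*x^4 dx = -128/5;  ∫_0^2 10*x^3 dx = 40;  ∫_0^2 -4*x^2 dx = -32/3.
Sum: -128/5 + 40 − 32/3 = 56/15.
So RHS = -∫_0^2 v(x) φ(x) dx = -56/15.
LHS = RHS, so the identity holds for this test φ.
Moreover u is smooth here and v(x) = u'(x) = 4*x - 2 pointwise, so the identity holds for every test function. Hence v is the weak derivative of u.


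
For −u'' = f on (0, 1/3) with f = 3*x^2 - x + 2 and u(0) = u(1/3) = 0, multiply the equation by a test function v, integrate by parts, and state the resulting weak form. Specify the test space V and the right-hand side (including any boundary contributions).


V = H^1_0(0, 1/3) (so v(0) = v(1/3) = 0); weak form: ∫_0^1/3 u'v' dx = ∫_0^1/3 (3*x^2 - x + 2) v dx for all v ∈ V.

Multiply both sides by a test function v and integrate from 0 to 1/3:
  ∫_0^1/3 −u''(x) v(x) dx = ∫_0^1/3 f(x) v(x) dx.
Integrate the LHS by parts once:
  ∫_0^1/3 −u'' v dx = −[u'(x) v(x)]_0^1/3 + ∫_0^1/3 u'(x) v'(x) dx.
Thus ∫_0^1/3 u'(x) v'(x) dx = ∫_0^1/3 f(x) v(x) dx + [u'(x) v(x)]_0^1/3.
Choose V so that boundary terms are either known or forced to vanish.
u is Dirichlet: u(0) = u(1/3) = 0. Let V = H^1_0(0, 1/3); then v(0) = v(1/3) = 0, and [u' v]_0^1/3 = 0.
Weak formulation: find u (satisfying any essential BC) such that ∫_0^1/3 u'(x) v'(x) dx = ∫_0^1/3 f v dx for all v ∈ V.
Substituting f(x) = 3*x^2 - x + 2, the right-hand side is ∫_0^1/3 (3*x^2 - x + 2) v dx.


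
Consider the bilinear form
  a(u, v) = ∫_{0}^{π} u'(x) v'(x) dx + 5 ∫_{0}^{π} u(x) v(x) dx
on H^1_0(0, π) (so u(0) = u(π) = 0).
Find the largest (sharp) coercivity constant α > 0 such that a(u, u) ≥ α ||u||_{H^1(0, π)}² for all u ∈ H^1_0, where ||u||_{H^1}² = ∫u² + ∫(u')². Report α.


α = 1

Coercivity of a(·,·) on H^1_0(0, π) means a(u, u) ≥ α ||u||_{H^1}² for every u ∈ H^1_0.
The interval has length L = π, and Poincaré/coercivity depend only on L. Here a(u, u) = ∫(u')² + (5)·∫u².
Here c = 5 ≥ 1, so a(u,u) = ∫(u')² + c∫u² ≥ ∫(u')² + ∫u² = ||u||_{H^1}², i.e. α = 1 works. No larger α is possible: a(u,u) ≥ α||u||_{H^1}² means (1−α)∫(u')² ≥ (α−c)∫u², and for the modes u_n = sin(nπ(x−x₀)/L) (x₀ the left endpoint) one has ∫u_n²/∫(u_n')² = (L/(nπ))² → 0, so a(u_n,u_n)/||u_n||_{H^1}² → 1. Hence the optimal constant is α = 1.
Therefore α = 1.


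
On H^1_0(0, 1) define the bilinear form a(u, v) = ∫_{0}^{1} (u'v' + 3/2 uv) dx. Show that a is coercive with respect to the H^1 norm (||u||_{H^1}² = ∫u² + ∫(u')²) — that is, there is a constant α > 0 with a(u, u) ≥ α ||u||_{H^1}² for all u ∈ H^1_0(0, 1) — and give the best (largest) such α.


α = 1

Coercivity of a(·,·) on H^1_0(0, 1) means a(u, u) ≥ α ||u||_{H^1}² for every u ∈ H^1_0.
The interval has length L = 1, and Poincaré/coercivity depend only on L. Here a(u, u) = ∫(u')² + (3/2)·∫u².
Here c = 3/2 ≥ 1, so a(u,u) = ∫(u')² + c∫u² ≥ ∫(u')² + ∫u² = ||u||_{H^1}², i.e. α = 1 works. No larger α is possible: a(u,u) ≥ α||u||_{H^1}² means (1−α)∫(u')² ≥ (α−c)∫u², and for the modes u_n = sin(nπ(x−x₀)/L) (x₀ the left endpoint) one has ∫u_n²/∫(u_n')² = (L/(nπ))² → 0, so a(u_n,u_n)/||u_n||_{H^1}² → 1. Hence the optimal constant is α = 1.
Therefore α = 1.


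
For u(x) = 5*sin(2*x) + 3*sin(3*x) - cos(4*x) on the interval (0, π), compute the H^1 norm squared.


||u||_{H^1(0,π)}^2 = 612/7 + 116*π

u'(x) = 4*sin(4*x) + 10*cos(2*x) + 9*cos(3*x).
Expand u² and (u')² and integrate term by term on (0, π), using: for integers n ≥ 1, ∫_0^π sin²(nx) dx = ∫_0^π cos²(nx) dx = π/2; for n ≠ n', ∫_0^π sin(nx)sin(n'x) dx = ∫_0^π cos(nx)cos(n'x) dx = 0; and by product-to-sum, ∫_0^π sin(nx)cos(n'x) dx = ½∫_0^π [sin((n+n')x) + sin((n−n')x)] dx, which is 0 when n+n' is even and 2n/(n²−n'²) when n+n' is odd (it need not vanish on (0, π)).
  u² squared terms: (-1)²·∫cos(4x)² dx = 1·π/2 = π/2;  (3)²·∫sin(3x)² dx = 9·π/2 = 9*π/2;  (5)²·∫sin(2x)² dx = 25·π/2 = 25*π/2.
  u² cross terms: 2·(-1)·(3)·∫cos(4x)·sin(3x) dx = -6·(-6/7) = 36/7;  2·(-1)·(5)·∫cos(4x)·sin(2x) dx = -10·(0) = 0;  2·(3)·(5)·∫sin(3x)·sin(2x) dx = 30·(0) = 0.
  So ∫_0^π u² dx = π/2 + 9*π/2 + 25*π/2 + 36/7 + 0 + 0 = 36/7 + 35*π/2.
  (u')² squared terms: (4)²·∫sin(4x)² dx = 16·π/2 = 8*π;  (9)²·∫cos(3x)² dx = 81·π/2 = 81*π/2;  (10)²·∫cos(2x)² dx = 100·π/2 = 50*π.
  (u')² cross terms: 2·(4)·(9)·∫sin(4x)·cos(3x) dx = 72·(8/7) = 576/7;  2·(4)·(10)·∫sin(4x)·cos(2x) dx = 80·(0) = 0;  2·(9)·(10)·∫cos(3x)·cos(2x) dx = 180·(0) = 0.
  So ∫_0^π (u')² dx = 8*π + 81*π/2 + 50*π + 576/7 + 0 + 0 = 576/7 + 197*π/2.
||u||_{H^1}^2 = (36/7 + 35*π/2) + (576/7 + 197*π/2) = 612/7 + 116*π.


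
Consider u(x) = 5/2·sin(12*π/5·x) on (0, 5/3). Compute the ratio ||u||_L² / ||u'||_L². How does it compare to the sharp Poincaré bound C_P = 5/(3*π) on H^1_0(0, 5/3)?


||u||_L² / ||u'||_L² = 5/(12*π) < C_P = 5/(3*π).

u(x) = 5/2·sin(12*π/5·x), so u'(x) = 6*π*cos(12*π*x/5).
Writing u(x) = A·sin(kπx/L) with A = 5/2 and k = 4, use ∫_0^L sin²(kπx/L) dx = L/2 and ∫_0^L cos²(kπx/L) dx = L/2.
u² = 25/4·sin²(12*π/5·x) and (u')² = 36*π^2·cos²(12*π/5·x), and each of sin², cos² integrates to L/2 = 5/6 over (0, 5/3).
∫_0^5/3 u² dx = 125/24, so ||u||_L² = 5*sqrt(30)/12.
∫_0^5/3 (u')² dx = 30*π^2, so ||u'||_L² = sqrt(30)*π.
Ratio ||u||_L² / ||u'||_L² = 5/(12*π).
Sharp Poincaré constant on H^1_0(0, 5/3) is C_P = L/π = 5/(3*π), achieved by sin(3*π/5·x).
This is the k = 4 harmonic; the ratio L/(kπ) is strictly less than C_P = L/π, consistent with the sharp inequality ||u||_L² ≤ C_P ||u'||_L².


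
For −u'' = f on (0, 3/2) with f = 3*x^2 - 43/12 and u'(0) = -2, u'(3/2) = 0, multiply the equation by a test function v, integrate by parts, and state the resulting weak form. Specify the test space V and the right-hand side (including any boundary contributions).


V = H^1(0, 3/2) (v unrestricted at boundary; u is determined up to an additive constant); weak form: ∫_0^3/2 u'v' dx = ∫_0^3/2 (3*x^2 - 43/12) v dx + 2·v(0) for all v ∈ V.

Multiply both sides by a test function v and integrate from 0 to 3/2:
  ∫_0^3/2 −u''(x) v(x) dx = ∫_0^3/2 f(x) v(x) dx.
Integrate the LHS by parts once:
  ∫_0^3/2 −u'' v dx = −[u'(x) v(x)]_0^3/2 + ∫_0^3/2 u'(x) v'(x) dx.
Thus ∫_0^3/2 u'(x) v'(x) dx = ∫_0^3/2 f(x) v(x) dx + [u'(x) v(x)]_0^3/2.
Choose V so that boundary terms are either known or forced to vanish.
u has inhomogeneous Neumann u'(0) = -2, u'(3/2) = 0. [u' v]_0^3/2 = (0)·v(3/2) − (-2)·v(0) = 2·v(0). Take V = H^1(0, 3/2); boundary term becomes part of RHS.
Weak formulation: find u (satisfying any essential BC) such that ∫_0^3/2 u'(x) v'(x) dx = ∫_0^3/2 f v dx + 2·v(0) for all v ∈ V (Neumann data are natural BCs: they enter the RHS as boundary terms).
Substituting f(x) = 3*x^2 - 43/12, the right-hand side is ∫_0^3/2 (3*x^2 - 43/12) v dx + 2·v(0).
Compatibility check (pure Neumann): taking v ≡ 1 ∈ V gives 0 = ∫_0^3/2 f dx + (0) − (-2), i.e. ∫_0^3/2 f dx must equal u'(0) − u'(3/2) = -2. Indeed ∫_0^3/2 (3*x^2 - 43/12) dx = -2, so the data are compatible. The solution is then unique only up to an additive constant (fix it e.g. by requiring ∫_0^3/2 u dx = 0).


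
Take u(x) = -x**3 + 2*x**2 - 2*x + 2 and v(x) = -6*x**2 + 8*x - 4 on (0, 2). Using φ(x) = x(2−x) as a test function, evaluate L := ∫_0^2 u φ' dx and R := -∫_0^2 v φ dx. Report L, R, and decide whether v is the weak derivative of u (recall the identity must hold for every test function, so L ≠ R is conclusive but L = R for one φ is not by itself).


LHS = 32/15, RHS = 64/15. No, v is not the weak derivative of u.

u(x) = -x**3 + 2*x**2 - 2*x + 2, classical derivative u'(x) = -3*x**2 + 4*x - 2.
φ(x) = x(2−x), so φ'(x) = 2 - 2*x.
Note φ(0) = φ(2) = 0, so the boundary term u·φ vanishes.
LHS = ∫_0^2 u(x) φ'(x) dx = ∫_0^2 (2*x^4 - 6*x^3 + 8*x^2 - 8*x + 4) dx. Term by term:
  ∫_0^2 2*x^4 dx = 64/5;  ∫_0^2 -6*x^3 dx = -24;  ∫_0^2 8*x^2 dx = 64/3;
  ∫_0^2 -8*x dx = -16;  ∫_0^2 4 dx = 8.
Sum: 64/5 − 24 + 64/3 − 16 + 8 = 32/15.
So LHS = 32/15.
∫_0^2 v(x) φ(x) dx = ∫_0^2 (6*x^4 - 20*x^3 + 20*x^2 - 8*x) dx. Term by term:
  ∫_0^2 6*x^4 dx = 192/5;  ∫_0^2 -20*x^3 dx = -80;  ∫_0^2 20*x^2 dx = 160/3;
  ∫_0^2 -8*x dx = -16.
Sum: 192/5 − 80 + 160/3 − 16 = -64/15.
So RHS = -∫_0^2 v(x) φ(x) dx = 64/15.
LHS − RHS = -32/15 ≠ 0, so the identity fails.
(For a valid weak derivative the identity must hold for EVERY test function, in particular this one. The failure shows v is NOT the weak derivative of u.)
Correct weak derivative would be u'(x) = -3*x**2 + 4*x - 2.


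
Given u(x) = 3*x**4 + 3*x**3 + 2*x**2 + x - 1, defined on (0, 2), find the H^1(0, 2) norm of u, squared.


||u||_{H^1}^2 = 864592/105

The H^1 norm (squared) on an interval (0, L) is
  ||u||_{H^1}^2 = ∫_0^L u(x)^2 dx + ∫_0^L u'(x)^2 dx.
Compute u'(x) = 12*x**3 + 9*x**2 + 4*x + 1.
Then u(x)^2 = 9*x**8 + 18*x**7 + 21*x**6 + 18*x**5 + 4*x**4 - 2*x**3 - 3*x**2 - 2*x + 1 and u'(x)^2 = 144*x**6 + 216*x**5 + 177*x**4 + 96*x**3 + 34*x**2 + 8*x + 1.
Integrate each monomial from 0 to 2 using ∫_0^2 c·x^n dx = c·2^(n+1)/(n+1):
  ∫_0^2 u(x)^2 dx = ∫_0^2 (9*x^8 + 18*x^7 + 21*x^6 + 18*x^5 + 4*x^4 - 2*x^3 - 3*x^2 - 2*x + 1) dx. Term by term:
    ∫_0^2 9*x^8 dx = 512;  ∫_0^2 18*x^7 dx = 576;  ∫_0^2 21*x^6 dx = 384;
    ∫_0^2 18*x^5 dx = 192;  ∫_0^2 4*x^4 dx = 128/5;  ∫_0^2 -2*x^3 dx = -8;
    ∫_0^2 -3*x^2 dx = -8;  ∫_0^2 -2*x dx = -4;  ∫_0^2 1 dx = 2.
  Sum: 512 + 576 + 384 + 192 + 128/5 − 8 − 8 − 4 + 2 = 8358/5.
  ∫_0^2 u'(x)^2 dx = ∫_0^2 (144*x^6 + 216*x^5 + 177*x^4 + 96*x^3 + 34*x^2 + 8*x + 1) dx. Term by term:
    ∫_0^2 144*x^6 dx = 18432/7;  ∫_0^2 216*x^5 dx = 2304;  ∫_0^2 177*x^4 dx = 5664/5;
    ∫_0^2 96*x^3 dx = 384;  ∫_0^2 34*x^2 dx = 272/3;  ∫_0^2 8*x dx = 16;
    ∫_0^2 1 dx = 2.
  Sum: 18432/7 + 2304 + 5664/5 + 384 + 272/3 + 16 + 2 = 689074/105.
Adding: ||u||_{H^1}^2 = 8358/5 + 689074/105 = 864592/105.
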